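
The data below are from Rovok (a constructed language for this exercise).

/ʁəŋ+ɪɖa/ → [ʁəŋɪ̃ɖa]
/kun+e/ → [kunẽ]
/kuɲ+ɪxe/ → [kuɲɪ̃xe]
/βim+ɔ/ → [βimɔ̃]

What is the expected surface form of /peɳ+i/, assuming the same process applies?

[peɳĩ]

The data show progressive nasality assimilation (vowel nasalisation): /ɪ/ → [ɪ̃] after /ŋ/; /e/ → [ẽ] after /n/; /ɪ/ → [ɪ̃] after /ɲ/; /ɔ/ → [ɔ̃] after /m/ — a vowel is nasalised by an immediately preceding nasal consonant.
/i/ sits next to the nasal /ɳ/ and is therefore nasalised to [ĩ].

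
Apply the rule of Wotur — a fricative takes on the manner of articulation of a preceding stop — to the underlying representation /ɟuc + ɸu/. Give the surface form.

[ɟucpu]

/ɸ/ is a voiceless bilabial fricative. The preceding trigger /c/ is a stop, so /ɸ/ must become a stop as well.
A voiceless bilabial stop is [p], so the surface segment is [p].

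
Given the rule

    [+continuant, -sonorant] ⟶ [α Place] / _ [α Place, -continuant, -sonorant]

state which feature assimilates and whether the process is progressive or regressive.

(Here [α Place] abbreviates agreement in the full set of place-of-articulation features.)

The shared variable α links the value of the place features (abbreviated [Place]) on the target to the same value on the neighbouring segment, so place is the feature that assimilates.
The conditioning segment sits to the right of the focus bar, meaning the trigger follows the segment that changes — regressive assimilation.

regressive place assimilation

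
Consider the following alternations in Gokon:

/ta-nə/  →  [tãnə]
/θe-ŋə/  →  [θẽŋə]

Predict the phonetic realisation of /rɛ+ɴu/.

[rɛ̃ɴu]

The data show regressive nasality assimilation (vowel nasalisation): /a/ → [ã] before /n/; /e/ → [ẽ] before /ŋ/ — a vowel is nasalised by an immediately following nasal consonant.
/ɛ/ sits next to the nasal /ɴ/ and is therefore nasalised to [ɛ̃].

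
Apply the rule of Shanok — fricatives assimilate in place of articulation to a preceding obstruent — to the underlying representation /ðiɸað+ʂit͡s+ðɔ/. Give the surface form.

/ʂ/ is a voiceless retroflex fricative. The preceding trigger /ð/ is dental, so /ʂ/ must become dental as well.
A voiceless dental fricative is [θ], so the surface segment is [θ].
The same rule applies at the second boundary: /ð/ → [z] next to /t͡s/.

[ðiɸaðθit͡szɔ]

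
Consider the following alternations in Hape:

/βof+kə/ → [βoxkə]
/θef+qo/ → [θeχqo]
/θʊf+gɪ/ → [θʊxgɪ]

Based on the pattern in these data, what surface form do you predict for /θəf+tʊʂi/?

The data show regressive place assimilation: /f/ → [x] before /k/; /f/ → [χ] before /q/; /f/ → [x] before /g/. In each pair only place changes, matching the following consonant, while manner and voice stay constant.
/f/ is a voiceless labiodental fricative. The following trigger /t/ is alveolar, so /f/ must become alveolar as well.
A voiceless alveolar fricative is [s], so the surface segment is [s].

[θəstʊʂi]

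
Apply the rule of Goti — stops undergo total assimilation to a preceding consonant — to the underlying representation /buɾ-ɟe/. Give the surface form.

/ɟ/ is the segment targeted by the rule; it sits immediately after /ɾ/, so it assimilates completely and surfaces as [ɾ].

[buɾɾe]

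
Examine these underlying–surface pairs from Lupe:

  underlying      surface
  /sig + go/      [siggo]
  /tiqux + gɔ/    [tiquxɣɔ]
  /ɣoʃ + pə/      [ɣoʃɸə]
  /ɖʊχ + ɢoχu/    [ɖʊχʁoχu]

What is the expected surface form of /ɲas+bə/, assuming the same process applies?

[ɲasβə]

The data show progressive manner assimilation: /g/ → [ɣ] after /x/; /p/ → [ɸ] after /ʃ/; /ɢ/ → [ʁ] after /χ/. In each pair only manner changes, matching the preceding consonant, while place and voice stay constant.
Nothing changes in [siggo]: there the adjacent consonants already agree in manner (/g/ and /g/ are both stops), so this form is consistent with the same rule.
/b/ is a voiced bilabial stop. The preceding trigger /s/ is a fricative, so /b/ must become a fricative as well.
Changing only its manner to fricative gives [β] — the voiced bilabial fricative.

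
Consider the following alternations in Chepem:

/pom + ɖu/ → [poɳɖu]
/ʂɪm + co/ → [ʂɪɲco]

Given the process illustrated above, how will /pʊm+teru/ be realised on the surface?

[pʊnteru]

The data show regressive place assimilation: /m/ → [ɳ] before /ɖ/; /m/ → [ɲ] before /c/. In each pair only place changes, matching the following consonant, while manner and voice stay constant.
/m/ is a voiced bilabial nasal. The following trigger /t/ is alveolar, so /m/ must become alveolar as well.
The voiced alveolar nasal is [n], so /m/ → [n].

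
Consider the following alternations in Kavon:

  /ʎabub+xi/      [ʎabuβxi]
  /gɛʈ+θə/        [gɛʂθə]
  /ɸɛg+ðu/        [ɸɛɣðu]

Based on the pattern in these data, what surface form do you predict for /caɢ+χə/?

[caʁχə]

The data show regressive manner assimilation: /b/ → [β] before /x/; /ʈ/ → [ʂ] before /θ/; /g/ → [ɣ] before /ð/. In each pair only manner changes, matching the following consonant, while place and voice stay constant.
The rule targets /ɢ/ (voiced uvular stop), which sits before the trigger /χ/ (fricative).
The voiced uvular fricative is [ʁ], so /ɢ/ → [ʁ].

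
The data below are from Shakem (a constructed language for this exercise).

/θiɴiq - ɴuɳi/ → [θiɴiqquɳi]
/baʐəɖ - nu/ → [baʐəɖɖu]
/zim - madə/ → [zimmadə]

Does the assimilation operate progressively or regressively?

progressive

The segment that alternates is /ɴ/, which surfaces as [q] when adjacent to /q/.
The output [q] is identical to the trigger /q/ — every feature (place, manner, voicing) has been copied — so this is total assimilation.
The other form behaves the same way: /n/ → [ɖ] after /ɖ/ — in each case the output is a copy of the preceding consonant.
In [zimmadə] the two consonants at the boundary are already identical (/m/ + /m/), so the rule applies vacuously and nothing changes.
Since the segment that changes follows the conditioning segment, the assimilation is progressive.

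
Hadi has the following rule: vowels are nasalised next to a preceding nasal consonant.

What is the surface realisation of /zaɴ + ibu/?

[zaɴĩbu]

The vowel /i/ is adjacent to the preceding nasal /ɴ/, so it acquires [+nasal] and surfaces as [ĩ].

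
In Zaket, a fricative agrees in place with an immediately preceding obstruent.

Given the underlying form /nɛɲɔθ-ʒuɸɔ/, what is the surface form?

The rule targets /ʒ/ (voiced postalveolar fricative), which sits after the trigger /θ/ (dental).
A voiced dental fricative is [ð], so the surface segment is [ð].

[nɛɲɔθðuɸɔ]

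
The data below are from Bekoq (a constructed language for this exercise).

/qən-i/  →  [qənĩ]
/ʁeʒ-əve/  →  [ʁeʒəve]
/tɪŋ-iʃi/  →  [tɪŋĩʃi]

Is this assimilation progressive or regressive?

progressive

The vowel /i/ surfaces as nasalised [ĩ] next to the preceding nasal /n/ — it has acquired the [+nasal] feature of its neighbour.
The other form shows the same pattern: /i/ → [ĩ] after /ŋ/ — each time a vowel is nasalised next to a preceding nasal.
No change occurs in [ʁeʒəve] because the vowel at the boundary is adjacent to an oral consonant, not a nasal (/ə/ next to /ʒ/).
Because the conditioning nasal is to the left of the vowel that changes, the process is progressive (perseverative).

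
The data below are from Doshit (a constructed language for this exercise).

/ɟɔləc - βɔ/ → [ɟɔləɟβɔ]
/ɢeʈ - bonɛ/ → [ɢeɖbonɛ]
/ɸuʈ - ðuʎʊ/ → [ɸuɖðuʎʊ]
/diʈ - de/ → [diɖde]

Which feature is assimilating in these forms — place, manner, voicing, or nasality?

Comparing underlying and surface forms, /c/ → [ɟ] is the alternation; the neighbouring /β/ is constant.
/c/ is voiceless while /β/ is voiced; the output [ɟ] is voiced, matching the trigger — so the feature that spreads is voicing.
The same holds elsewhere in the data: /ʈ/ → [ɖ] before /b/ (voiceless → voiced, matching voiced); /ʈ/ → [ɖ] before /ð/ (voiceless → voiced, matching voiced); /ʈ/ → [ɖ] before /d/ (voiceless → voiced, matching voiced) — only voicing changes, and always toward the following segment.

voicing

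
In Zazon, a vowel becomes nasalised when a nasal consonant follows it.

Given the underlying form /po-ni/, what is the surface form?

[põni]

/o/ sits next to the nasal /n/ and is therefore nasalised to [õ].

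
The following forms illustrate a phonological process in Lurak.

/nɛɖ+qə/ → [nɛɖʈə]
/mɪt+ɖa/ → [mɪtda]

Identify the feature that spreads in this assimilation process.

place

The segment that alternates is /q/, which surfaces as [ʈ] when adjacent to /ɖ/.
The change uvular → retroflex matches the place of the preceding /ɖ/, identifying this as place assimilation.
The same holds elsewhere in the data: /ɖ/ → [d] after /t/ (retroflex → alveolar, matching alveolar) — only place changes, and always toward the preceding segment.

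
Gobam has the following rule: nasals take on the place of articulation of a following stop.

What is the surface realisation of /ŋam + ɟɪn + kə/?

/m/ is a voiced bilabial nasal. The following trigger /ɟ/ is palatal, so /m/ must become palatal as well.
A voiced palatal nasal is [ɲ], so the surface segment is [ɲ].
At the second juncture, /n/ likewise becomes [ŋ] adjacent to /k/.

[ŋaɲɟɪŋkə]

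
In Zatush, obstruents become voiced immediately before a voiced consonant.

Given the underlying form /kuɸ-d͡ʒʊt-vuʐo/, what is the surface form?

/ɸ/ is a voiceless bilabial fricative. The following trigger /d͡ʒ/ is voiced, so /ɸ/ must become voiced as well.
A voiced bilabial fricative is [β], so the surface segment is [β].
At the second juncture, /t/ likewise becomes [d] adjacent to /v/.

[kuβd͡ʒʊdvuʐo]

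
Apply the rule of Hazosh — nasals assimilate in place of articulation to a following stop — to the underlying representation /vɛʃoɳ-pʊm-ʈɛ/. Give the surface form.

The rule targets /ɳ/ (voiced retroflex nasal), which sits before the trigger /p/ (bilabial).
Changing only its place to bilabial gives [m] — the voiced bilabial nasal.
The same rule applies at the second boundary: /m/ → [ɳ] next to /ʈ/.

[vɛʃompʊɳʈɛ]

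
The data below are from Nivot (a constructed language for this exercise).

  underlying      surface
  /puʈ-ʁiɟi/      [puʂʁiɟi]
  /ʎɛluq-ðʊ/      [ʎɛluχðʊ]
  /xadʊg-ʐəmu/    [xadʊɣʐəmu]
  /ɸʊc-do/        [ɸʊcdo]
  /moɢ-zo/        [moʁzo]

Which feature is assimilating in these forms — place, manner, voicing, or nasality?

Comparing underlying and surface forms, /ʈ/ → [ʂ] is the alternation; the neighbouring /ʁ/ is constant.
/ʈ/ is a stop while /ʁ/ is a fricative; the output [ʂ] is a fricative, matching the trigger — so the feature that spreads is manner.
The other alternating forms pattern the same way: /q/ → [χ] before /ð/ (stop → fricative, matching a fricative); /g/ → [ɣ] before /ʐ/ (stop → fricative, matching a fricative); /ɢ/ → [ʁ] before /z/ (stop → fricative, matching a fricative) — only manner changes, and always toward the following segment.
Nothing changes in [ɸʊcdo]: there the adjacent consonants already agree in manner (/c/ and /d/ are both stops), so this form is consistent with the same rule.

manner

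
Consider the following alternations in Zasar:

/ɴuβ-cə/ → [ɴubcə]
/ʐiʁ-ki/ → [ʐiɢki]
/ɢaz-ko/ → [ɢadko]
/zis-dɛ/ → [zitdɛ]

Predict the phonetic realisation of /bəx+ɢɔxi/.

The data show regressive manner assimilation: /β/ → [b] before /c/; /ʁ/ → [ɢ] before /k/; /z/ → [d] before /k/; /s/ → [t] before /d/. In each pair only manner changes, matching the following consonant, while place and voice stay constant.
The rule targets /x/ (voiceless velar fricative), which sits before the trigger /ɢ/ (stop).
Changing only its manner to stop gives [k] — the voiceless velar stop.

[bəkɢɔxi]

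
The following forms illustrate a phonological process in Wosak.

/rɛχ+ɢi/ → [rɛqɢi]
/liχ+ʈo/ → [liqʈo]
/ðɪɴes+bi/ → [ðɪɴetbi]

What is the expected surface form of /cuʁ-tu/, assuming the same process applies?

The data show regressive manner assimilation: /χ/ → [q] before /ɢ/; /χ/ → [q] before /ʈ/; /s/ → [t] before /b/. In each pair only manner changes, matching the following consonant, while place and voice stay constant.
/ʁ/ is a voiced uvular fricative. The following trigger /t/ is a stop, so /ʁ/ must become a stop as well.
Changing only its manner to stop gives [ɢ] — the voiced uvular stop.

[cuɢtu]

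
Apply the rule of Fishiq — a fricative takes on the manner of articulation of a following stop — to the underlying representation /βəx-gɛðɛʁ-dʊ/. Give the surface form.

The rule targets /x/ (voiceless velar fricative), which sits before the trigger /g/ (stop).
Changing only its manner to stop gives [k] — the voiceless velar stop.
The same rule applies at the second boundary: /ʁ/ → [ɢ] next to /d/.

[βəkgɛðɛɢdʊ]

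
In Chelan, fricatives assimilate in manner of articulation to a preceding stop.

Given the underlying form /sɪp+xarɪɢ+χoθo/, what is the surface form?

The rule targets /x/ (voiceless velar fricative), which sits after the trigger /p/ (stop).
The voiceless velar stop is [k], so /x/ → [k].
The same rule applies at the second boundary: /χ/ → [q] next to /ɢ/.

[sɪpkarɪɢqoθo]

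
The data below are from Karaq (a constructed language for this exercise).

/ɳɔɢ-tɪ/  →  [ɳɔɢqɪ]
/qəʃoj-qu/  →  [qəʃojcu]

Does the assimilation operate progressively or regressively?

Underlying /t/ is realised as [q] next to /ɢ/; /ɢ/ itself does not change.
/t/ is alveolar while /ɢ/ is uvular; the output [q] is uvular, matching the trigger — so the feature that spreads is place.
The same holds elsewhere in the data: /q/ → [c] after /j/ (uvular → palatal, matching palatal) — only place changes, and always toward the preceding segment.
Since the segment that changes follows the conditioning segment, the assimilation is progressive.

progressive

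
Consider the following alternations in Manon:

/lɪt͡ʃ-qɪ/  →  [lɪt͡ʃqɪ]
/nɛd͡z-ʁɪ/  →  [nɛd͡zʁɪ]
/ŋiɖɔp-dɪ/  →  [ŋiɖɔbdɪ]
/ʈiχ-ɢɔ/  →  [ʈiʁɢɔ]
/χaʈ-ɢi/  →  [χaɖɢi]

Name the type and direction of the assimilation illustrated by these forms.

The segment that alternates is /p/, which surfaces as [b] when adjacent to /d/.
The change voiceless → voiced matches the voicing of the following /d/, identifying this as voicing assimilation.
Place and manner are unchanged, so the assimilation is partial, not total.
Checking the remaining alternations: /χ/ → [ʁ] before /ɢ/ (voiceless → voiced, matching voiced); /ʈ/ → [ɖ] before /ɢ/ (voiceless → voiced, matching voiced) — only voicing changes, and always toward the following segment.
No alternation appears in [lɪt͡ʃqɪ], [nɛd͡zʁɪ]: there the adjacent consonants already agree in voicing (/t͡ʃ/ and /q/ are both voiceless; /d͡z/ and /ʁ/ are both voiced), so these forms are consistent with the same rule.
The trigger is the following segment, so the direction is regressive (anticipatory).

regressive voicing assimilation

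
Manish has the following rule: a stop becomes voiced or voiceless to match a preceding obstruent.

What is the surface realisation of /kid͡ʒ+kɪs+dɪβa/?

The rule targets /k/ (voiceless velar stop), which sits after the trigger /d͡ʒ/ (voiced).
A voiced velar stop is [g], so the surface segment is [g].
The same rule applies at the second boundary: /d/ → [t] next to /s/.

[kid͡ʒgɪstɪβa]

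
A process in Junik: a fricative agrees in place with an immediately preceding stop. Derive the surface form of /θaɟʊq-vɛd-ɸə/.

/v/ is a voiced labiodental fricative. The preceding trigger /q/ is uvular, so /v/ must become uvular as well.
A voiced uvular fricative is [ʁ], so the surface segment is [ʁ].
The same rule applies at the second boundary: /ɸ/ → [s] next to /d/.

[θaɟʊqʁɛdsə]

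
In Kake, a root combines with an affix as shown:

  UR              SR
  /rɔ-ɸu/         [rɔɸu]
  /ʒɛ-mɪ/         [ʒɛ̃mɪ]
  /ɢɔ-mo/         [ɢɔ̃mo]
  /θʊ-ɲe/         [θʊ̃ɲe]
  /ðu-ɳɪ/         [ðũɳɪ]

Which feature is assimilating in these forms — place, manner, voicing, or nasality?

The vowel /ɛ/ surfaces as nasalised [ɛ̃] next to the following nasal /m/ — it has acquired the [+nasal] feature of its neighbour.
The other forms show the same pattern: /ɔ/ → [ɔ̃] before /m/; /ʊ/ → [ʊ̃] before /ɲ/; /u/ → [ũ] before /ɳ/ — each time a vowel is nasalised next to a following nasal.
No change occurs in [rɔɸu] because the vowel at the boundary is adjacent to an oral consonant, not a nasal (/ɔ/ next to /ɸ/).

nasality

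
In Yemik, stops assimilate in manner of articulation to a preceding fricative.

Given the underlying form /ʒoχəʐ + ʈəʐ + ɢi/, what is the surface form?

[ʒoχəʐʂəʐʁi]

/ʈ/ is a voiceless retroflex stop. The preceding trigger /ʐ/ is a fricative, so /ʈ/ must become a fricative as well.
Changing only its manner to fricative gives [ʂ] — the voiceless retroflex fricative.
At the second juncture, /ɢ/ likewise becomes [ʁ] adjacent to /ʐ/.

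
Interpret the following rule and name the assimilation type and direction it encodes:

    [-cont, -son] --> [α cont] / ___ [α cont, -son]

The rule copies [cont] (continuancy) from the environment onto the target stops; since [±cont] encodes the stop/fricative manner contrast, the assimilating dimension is manner.
The conditioning segment sits to the right of the focus bar, meaning the trigger follows the segment that changes — regressive assimilation.

regressive manner assimilation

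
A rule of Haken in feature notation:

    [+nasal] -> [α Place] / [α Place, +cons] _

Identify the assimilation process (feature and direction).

The rule copies the place features (abbreviated [Place]) from the environment onto the target, so the assimilating feature is place.
The conditioning segment sits to the left of the focus bar, meaning the trigger precedes the segment that changes — progressive assimilation.

progressive place assimilation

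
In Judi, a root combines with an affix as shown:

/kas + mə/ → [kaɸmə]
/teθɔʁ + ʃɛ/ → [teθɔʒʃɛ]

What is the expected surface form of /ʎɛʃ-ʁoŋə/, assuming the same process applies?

The data show regressive place assimilation: /s/ → [ɸ] before /m/; /ʁ/ → [ʒ] before /ʃ/. In each pair only place changes, matching the following consonant, while manner and voice stay constant.
The rule targets /ʃ/ (voiceless postalveolar fricative), which sits before the trigger /ʁ/ (uvular).
The voiceless uvular fricative is [χ], so /ʃ/ → [χ].

[ʎɛχʁoŋə]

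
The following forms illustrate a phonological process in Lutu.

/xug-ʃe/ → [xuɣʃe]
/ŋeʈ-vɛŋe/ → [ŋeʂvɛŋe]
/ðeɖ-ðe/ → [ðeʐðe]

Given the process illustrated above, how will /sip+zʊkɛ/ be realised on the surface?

[siɸzʊkɛ]

The data show regressive manner assimilation: /g/ → [ɣ] before /ʃ/; /ʈ/ → [ʂ] before /v/; /ɖ/ → [ʐ] before /ð/. In each pair only manner changes, matching the following consonant, while place and voice stay constant.
The rule targets /p/ (voiceless bilabial stop), which sits before the trigger /z/ (fricative).
The voiceless bilabial fricative is [ɸ], so /p/ → [ɸ].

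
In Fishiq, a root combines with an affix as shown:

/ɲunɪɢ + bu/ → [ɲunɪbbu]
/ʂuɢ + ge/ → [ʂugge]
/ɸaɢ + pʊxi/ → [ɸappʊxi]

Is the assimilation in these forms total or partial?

total assimilation

Underlying /ɢ/ is realised as [p] next to /p/; /p/ itself does not change.
The output [p] is identical to the trigger /p/ — every feature (place, manner, voicing) has been copied — so this is total assimilation.
The remaining alternations confirm this: /ɢ/ → [b] before /b/; /ɢ/ → [g] before /g/ — in each case the output is a copy of the following consonant.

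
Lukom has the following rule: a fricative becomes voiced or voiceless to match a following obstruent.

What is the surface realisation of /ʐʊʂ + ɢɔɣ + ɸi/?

The rule targets /ʂ/ (voiceless retroflex fricative), which sits before the trigger /ɢ/ (voiced).
Changing only its voicing to voiced gives [ʐ] — the voiced retroflex fricative.
The same rule applies at the second boundary: /ɣ/ → [x] next to /ɸ/.

[ʐʊʐɢɔxɸi]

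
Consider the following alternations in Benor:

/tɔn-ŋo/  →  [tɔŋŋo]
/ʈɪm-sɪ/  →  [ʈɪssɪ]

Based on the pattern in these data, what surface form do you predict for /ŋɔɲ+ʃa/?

The data show regressive total assimilation (/n/ → [ŋ] before /ŋ/; /m/ → [s] before /s/): in every case the target segment becomes identical to its following neighbour, copying more than a single feature.
/ɲ/ is the segment targeted by the rule; it sits immediately before /ʃ/, so it assimilates completely and surfaces as [ʃ].

[ŋɔʃʃa]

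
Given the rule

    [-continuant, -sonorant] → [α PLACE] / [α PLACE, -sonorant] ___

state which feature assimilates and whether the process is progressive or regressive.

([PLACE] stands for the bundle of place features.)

The rule copies the place features (abbreviated [PLACE]) from the environment onto the target, so the assimilating feature is place.
Since the environment is written before the underscore, the trigger precedes the target; the direction is progressive.

progressive place assimilation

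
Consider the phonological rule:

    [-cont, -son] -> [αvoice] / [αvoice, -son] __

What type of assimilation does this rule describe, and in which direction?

progressive voicing assimilation

The rule copies [voice] from the environment onto the target, so the assimilating feature is voicing.
The conditioning segment sits to the left of the focus bar, meaning the trigger precedes the segment that changes — progressive assimilation.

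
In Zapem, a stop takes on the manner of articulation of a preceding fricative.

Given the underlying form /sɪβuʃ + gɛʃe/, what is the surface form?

The rule targets /g/ (voiced velar stop), which sits after the trigger /ʃ/ (fricative).
A voiced velar fricative is [ɣ], so the surface segment is [ɣ].

[sɪβuʃɣɛʃe]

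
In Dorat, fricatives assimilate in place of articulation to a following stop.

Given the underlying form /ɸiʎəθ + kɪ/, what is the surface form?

/θ/ is a voiceless dental fricative. The following trigger /k/ is velar, so /θ/ must become velar as well.
A voiceless velar fricative is [x], so the surface segment is [x].

[ɸiʎəxkɪ]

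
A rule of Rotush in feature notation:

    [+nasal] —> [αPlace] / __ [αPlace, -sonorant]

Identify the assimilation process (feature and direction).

The shared variable α links the value of the place features (abbreviated [Place]) on the target to the same value on the neighbouring segment, so place is the feature that assimilates.
Since the environment is written after the underscore, the trigger follows the target; the direction is regressive.

regressive place assimilation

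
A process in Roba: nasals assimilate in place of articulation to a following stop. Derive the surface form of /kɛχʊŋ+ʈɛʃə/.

The rule targets /ŋ/ (voiced velar nasal), which sits before the trigger /ʈ/ (retroflex).
A voiced retroflex nasal is [ɳ], so the surface segment is [ɳ].

[kɛχʊɳʈɛʃə]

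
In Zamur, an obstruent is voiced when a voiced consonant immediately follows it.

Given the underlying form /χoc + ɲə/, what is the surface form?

[χoɟɲə]

The rule targets /c/ (voiceless palatal stop), which sits before the trigger /ɲ/ (voiced).
A voiced palatal stop is [ɟ], so the surface segment is [ɟ].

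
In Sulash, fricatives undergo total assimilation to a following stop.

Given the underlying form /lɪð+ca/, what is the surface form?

[lɪcca]

/ð/ is the segment targeted by the rule; it sits immediately before /c/, so it assimilates completely and surfaces as [c].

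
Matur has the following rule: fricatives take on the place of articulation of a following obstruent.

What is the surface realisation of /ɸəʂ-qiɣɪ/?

The rule targets /ʂ/ (voiceless retroflex fricative), which sits before the trigger /q/ (uvular).
Changing only its place to uvular gives [χ] — the voiceless uvular fricative.

[ɸəχqiɣɪ]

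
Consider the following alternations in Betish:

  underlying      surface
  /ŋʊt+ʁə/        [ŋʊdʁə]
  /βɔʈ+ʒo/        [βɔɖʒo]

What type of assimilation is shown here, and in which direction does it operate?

regressive voicing assimilation

Underlying /t/ is realised as [d] next to /ʁ/; /ʁ/ itself does not change.
/t/ is voiceless while /ʁ/ is voiced; the output [d] is voiced, matching the trigger — so the feature that spreads is voicing.
Place and manner are unchanged, so the assimilation is partial, not total.
The other alternating form patterns the same way: /ʈ/ → [ɖ] before /ʒ/ (voiceless → voiced, matching voiced) — only voicing changes, and always toward the following segment.
Since the segment that changes precedes the conditioning segment, the assimilation is regressive.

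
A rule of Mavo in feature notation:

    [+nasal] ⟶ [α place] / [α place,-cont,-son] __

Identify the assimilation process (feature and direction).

The rule copies the place features (abbreviated [place]) from the environment onto the target, so the assimilating feature is place.
Since the environment is written before the underscore, the trigger precedes the target; the direction is progressive.

progressive place assimilation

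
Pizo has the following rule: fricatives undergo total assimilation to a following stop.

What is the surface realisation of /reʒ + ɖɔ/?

[reɖɖɔ]

/ʒ/ is the segment targeted by the rule; it sits immediately before /ɖ/, so it assimilates completely and surfaces as [ɖ].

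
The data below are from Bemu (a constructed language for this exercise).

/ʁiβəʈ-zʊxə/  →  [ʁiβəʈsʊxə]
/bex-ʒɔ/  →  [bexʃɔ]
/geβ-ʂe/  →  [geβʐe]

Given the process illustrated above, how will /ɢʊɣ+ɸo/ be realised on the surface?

The data show progressive voicing assimilation: /z/ → [s] after /ʈ/; /ʒ/ → [ʃ] after /x/; /ʂ/ → [ʐ] after /β/. In each pair only voicing changes, matching the preceding consonant, while place and manner stay constant.
The rule targets /ɸ/ (voiceless bilabial fricative), which sits after the trigger /ɣ/ (voiced).
Changing only its voicing to voiced gives [β] — the voiced bilabial fricative.

[ɢʊɣβo]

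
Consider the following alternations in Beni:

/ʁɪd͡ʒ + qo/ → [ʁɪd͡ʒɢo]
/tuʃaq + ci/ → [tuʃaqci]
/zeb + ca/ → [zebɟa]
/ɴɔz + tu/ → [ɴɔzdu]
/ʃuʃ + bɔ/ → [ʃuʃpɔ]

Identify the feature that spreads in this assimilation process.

voicing

The segment that alternates is /q/, which surfaces as [ɢ] when adjacent to /d͡ʒ/.
/q/ is voiceless while /d͡ʒ/ is voiced; the output [ɢ] is voiced, matching the trigger — so the feature that spreads is voicing.
The other alternating forms pattern the same way: /c/ → [ɟ] after /b/ (voiceless → voiced, matching voiced); /t/ → [d] after /z/ (voiceless → voiced, matching voiced); /b/ → [p] after /ʃ/ (voiced → voiceless, matching voiceless) — only voicing changes, and always toward the preceding segment.
Nothing changes in [tuʃaqci]: there the adjacent consonants already agree in voicing (/c/ and /q/ are both voiceless), so this form is consistent with the same rule.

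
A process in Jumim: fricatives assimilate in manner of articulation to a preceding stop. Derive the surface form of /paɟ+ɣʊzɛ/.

[paɟgʊzɛ]

The rule targets /ɣ/ (voiced velar fricative), which sits after the trigger /ɟ/ (stop).
A voiced velar stop is [g], so the surface segment is [g].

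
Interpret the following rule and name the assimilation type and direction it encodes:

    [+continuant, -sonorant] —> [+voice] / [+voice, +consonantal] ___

progressive voicing assimilation

The structural change is [+voice], and the conditioning segment [+voice, +consonantal] (a voiced consonant) is itself voiced, so the target comes to share the voicing of its neighbour — voicing assimilation.
Since the environment is written before the underscore, the trigger precedes the target; the direction is progressive.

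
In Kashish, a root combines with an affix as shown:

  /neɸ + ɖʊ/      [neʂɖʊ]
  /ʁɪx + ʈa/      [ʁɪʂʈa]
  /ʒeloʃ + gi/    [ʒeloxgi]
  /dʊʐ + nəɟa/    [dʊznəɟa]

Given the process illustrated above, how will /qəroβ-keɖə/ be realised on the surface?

[qəroɣkeɖə]

The data show regressive place assimilation: /ɸ/ → [ʂ] before /ɖ/; /x/ → [ʂ] before /ʈ/; /ʃ/ → [x] before /g/; /ʐ/ → [z] before /n/. In each pair only place changes, matching the following consonant, while manner and voice stay constant.
The rule targets /β/ (voiced bilabial fricative), which sits before the trigger /k/ (velar).
The voiced velar fricative is [ɣ], so /β/ → [ɣ].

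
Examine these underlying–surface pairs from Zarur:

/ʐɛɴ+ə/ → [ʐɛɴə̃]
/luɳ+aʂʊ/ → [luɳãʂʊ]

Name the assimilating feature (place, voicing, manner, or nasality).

nasality

The vowel /ə/ surfaces as nasalised [ə̃] next to the preceding nasal /ɴ/ — it has acquired the [+nasal] feature of its neighbour.
The other form shows the same pattern: /a/ → [ã] after /ɳ/ — each time a vowel is nasalised next to a preceding nasal.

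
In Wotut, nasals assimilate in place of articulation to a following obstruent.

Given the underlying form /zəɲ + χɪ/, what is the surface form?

[zəɴχɪ]

The rule targets /ɲ/ (voiced palatal nasal), which sits before the trigger /χ/ (uvular).
Changing only its place to uvular gives [ɴ] — the voiced uvular nasal.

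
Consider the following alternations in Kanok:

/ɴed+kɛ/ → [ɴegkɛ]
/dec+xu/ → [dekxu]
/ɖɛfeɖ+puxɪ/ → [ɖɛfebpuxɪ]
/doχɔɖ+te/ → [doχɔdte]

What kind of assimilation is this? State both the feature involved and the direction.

regressive place assimilation

The segment that alternates is /d/, which surfaces as [g] when adjacent to /k/.
/d/ is alveolar while /k/ is velar; the output [g] is velar, matching the trigger — so the feature that spreads is place.
Manner and voice are unchanged, so the assimilation is partial, not total.
The other alternating forms pattern the same way: /c/ → [k] before /x/ (palatal → velar, matching velar); /ɖ/ → [b] before /p/ (retroflex → bilabial, matching bilabial); /ɖ/ → [d] before /t/ (retroflex → alveolar, matching alveolar) — only place changes, and always toward the following segment.
The trigger is the following segment, so the direction is regressive (anticipatory).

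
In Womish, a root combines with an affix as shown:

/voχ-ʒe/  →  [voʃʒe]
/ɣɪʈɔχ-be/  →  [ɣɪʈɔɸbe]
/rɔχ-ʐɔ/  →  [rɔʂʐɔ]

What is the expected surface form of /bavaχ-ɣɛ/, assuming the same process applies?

[bavaxɣɛ]

The data show regressive place assimilation: /χ/ → [ʃ] before /ʒ/; /χ/ → [ɸ] before /b/; /χ/ → [ʂ] before /ʐ/. In each pair only place changes, matching the following consonant, while manner and voice stay constant.
The rule targets /χ/ (voiceless uvular fricative), which sits before the trigger /ɣ/ (velar).
A voiceless velar fricative is [x], so the surface segment is [x].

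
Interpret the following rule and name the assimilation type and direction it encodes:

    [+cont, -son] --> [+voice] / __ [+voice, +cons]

regressive voicing assimilation

The target ([+cont, -son], fricatives) acquires [+voice] next to a voiced consonant ([+voice, +cons]) — it takes on the voicing of its neighbour, so the feature that spreads is voicing.
Since the environment is written after the underscore, the trigger follows the target; the direction is regressive.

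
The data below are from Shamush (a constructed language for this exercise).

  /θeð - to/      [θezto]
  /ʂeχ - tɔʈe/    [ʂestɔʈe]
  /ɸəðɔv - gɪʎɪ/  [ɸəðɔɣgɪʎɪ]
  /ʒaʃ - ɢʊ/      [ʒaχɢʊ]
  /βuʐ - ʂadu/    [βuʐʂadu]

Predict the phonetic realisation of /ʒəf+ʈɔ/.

[ʒəʂʈɔ]

The data show regressive place assimilation: /ð/ → [z] before /t/; /χ/ → [s] before /t/; /v/ → [ɣ] before /g/; /ʃ/ → [χ] before /ɢ/. In each pair only place changes, matching the following consonant, while manner and voice stay constant.
Nothing changes in [βuʐʂadu]: there the adjacent consonants already agree in place (/ʐ/ and /ʂ/ are both retroflex), so this form is consistent with the same rule.
The rule targets /f/ (voiceless labiodental fricative), which sits before the trigger /ʈ/ (retroflex).
A voiceless retroflex fricative is [ʂ], so the surface segment is [ʂ].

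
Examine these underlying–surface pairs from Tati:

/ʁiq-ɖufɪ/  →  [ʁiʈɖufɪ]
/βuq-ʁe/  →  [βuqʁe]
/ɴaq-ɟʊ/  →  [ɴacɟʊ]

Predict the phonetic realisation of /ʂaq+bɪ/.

The data show regressive place assimilation: /q/ → [ʈ] before /ɖ/; /q/ → [c] before /ɟ/. In each pair only place changes, matching the following consonant, while manner and voice stay constant.
No alternation appears in [βuqʁe]: there the adjacent consonants already agree in place (/q/ and /ʁ/ are both uvular), so this form is consistent with the same rule.
The rule targets /q/ (voiceless uvular stop), which sits before the trigger /b/ (bilabial).
Changing only its place to bilabial gives [p] — the voiceless bilabial stop.

[ʂapbɪ]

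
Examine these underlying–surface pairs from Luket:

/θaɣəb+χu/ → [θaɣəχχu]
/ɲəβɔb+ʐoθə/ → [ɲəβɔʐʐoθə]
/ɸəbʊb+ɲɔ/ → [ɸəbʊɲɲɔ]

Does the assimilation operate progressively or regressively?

regressive

Underlying /b/ is realised as [χ] next to /χ/; /χ/ itself does not change.
The output [χ] is identical to the trigger /χ/ — every feature (place, manner, voicing) has been copied — so this is total assimilation.
The other forms behave the same way: /b/ → [ʐ] before /ʐ/; /b/ → [ɲ] before /ɲ/ — in each case the output is a copy of the following consonant.
Since the segment that changes precedes the conditioning segment, the assimilation is regressive.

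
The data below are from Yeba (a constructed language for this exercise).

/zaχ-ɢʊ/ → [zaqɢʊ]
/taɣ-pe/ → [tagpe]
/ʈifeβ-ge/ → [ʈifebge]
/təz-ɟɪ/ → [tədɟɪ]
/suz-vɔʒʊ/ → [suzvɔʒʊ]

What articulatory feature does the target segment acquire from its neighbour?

manner

Underlying /χ/ is realised as [q] next to /ɢ/; /ɢ/ itself does not change.
/χ/ is a fricative while /ɢ/ is a stop; the output [q] is a stop, matching the trigger — so the feature that spreads is manner.
The other alternating forms pattern the same way: /ɣ/ → [g] before /p/ (fricative → stop, matching a stop); /β/ → [b] before /g/ (fricative → stop, matching a stop); /z/ → [d] before /ɟ/ (fricative → stop, matching a stop) — only manner changes, and always toward the following segment.
Nothing changes in [suzvɔʒʊ]: there the adjacent consonants already agree in manner (/z/ and /v/ are both fricatives), so this form is consistent with the same rule.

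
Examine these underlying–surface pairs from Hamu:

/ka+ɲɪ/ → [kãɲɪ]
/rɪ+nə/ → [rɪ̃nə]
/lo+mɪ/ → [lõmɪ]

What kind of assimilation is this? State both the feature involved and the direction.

The vowel /a/ surfaces as nasalised [ã] next to the following nasal /ɲ/ — it has acquired the [+nasal] feature of its neighbour.
Likewise in the remaining data: /ɪ/ → [ɪ̃] before /n/; /o/ → [õ] before /m/ — each time a vowel is nasalised next to a following nasal.
Because the conditioning nasal is to the right of the vowel that changes, the process is regressive (anticipatory).

regressive nasality assimilation (vowel nasalisation)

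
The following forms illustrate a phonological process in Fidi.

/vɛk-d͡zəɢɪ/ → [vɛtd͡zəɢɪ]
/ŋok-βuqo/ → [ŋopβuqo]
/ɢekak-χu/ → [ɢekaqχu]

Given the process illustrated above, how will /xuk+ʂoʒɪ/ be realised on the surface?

The data show regressive place assimilation: /k/ → [t] before /d͡z/; /k/ → [p] before /β/; /k/ → [q] before /χ/. In each pair only place changes, matching the following consonant, while manner and voice stay constant.
The rule targets /k/ (voiceless velar stop), which sits before the trigger /ʂ/ (retroflex).
A voiceless retroflex stop is [ʈ], so the surface segment is [ʈ].

[xuʈʂoʒɪ]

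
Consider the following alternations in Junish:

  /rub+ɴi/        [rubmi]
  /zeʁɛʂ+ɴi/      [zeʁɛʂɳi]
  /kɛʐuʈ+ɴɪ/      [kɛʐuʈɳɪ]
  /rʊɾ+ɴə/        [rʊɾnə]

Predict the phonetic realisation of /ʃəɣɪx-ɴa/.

The data show progressive place assimilation: /ɴ/ → [m] after /b/; /ɴ/ → [ɳ] after /ʂ/; /ɴ/ → [ɳ] after /ʈ/; /ɴ/ → [n] after /ɾ/. In each pair only place changes, matching the preceding consonant, while manner and voice stay constant.
The rule targets /ɴ/ (voiced uvular nasal), which sits after the trigger /x/ (velar).
A voiced velar nasal is [ŋ], so the surface segment is [ŋ].

[ʃəɣɪxŋa]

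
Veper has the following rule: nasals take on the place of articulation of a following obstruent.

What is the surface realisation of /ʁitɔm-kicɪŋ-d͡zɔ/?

/m/ is a voiced bilabial nasal. The following trigger /k/ is velar, so /m/ must become velar as well.
Changing only its place to velar gives [ŋ] — the voiced velar nasal.
At the second juncture, /ŋ/ likewise becomes [n] adjacent to /d͡z/.

[ʁitɔŋkicɪnd͡zɔ]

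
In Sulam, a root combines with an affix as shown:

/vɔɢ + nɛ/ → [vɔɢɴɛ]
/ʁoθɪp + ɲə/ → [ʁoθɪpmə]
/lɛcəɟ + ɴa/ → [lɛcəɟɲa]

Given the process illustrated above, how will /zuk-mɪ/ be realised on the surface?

[zukŋɪ]

The data show progressive place assimilation: /n/ → [ɴ] after /ɢ/; /ɲ/ → [m] after /p/; /ɴ/ → [ɲ] after /ɟ/. In each pair only place changes, matching the preceding consonant, while manner and voice stay constant.
The rule targets /m/ (voiced bilabial nasal), which sits after the trigger /k/ (velar).
A voiced velar nasal is [ŋ], so the surface segment is [ŋ].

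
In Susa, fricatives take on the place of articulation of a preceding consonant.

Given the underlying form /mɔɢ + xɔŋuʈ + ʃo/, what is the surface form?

[mɔɢχɔŋuʈʂo]

The rule targets /x/ (voiceless velar fricative), which sits after the trigger /ɢ/ (uvular).
The voiceless uvular fricative is [χ], so /x/ → [χ].
The same rule applies at the second boundary: /ʃ/ → [ʂ] next to /ʈ/.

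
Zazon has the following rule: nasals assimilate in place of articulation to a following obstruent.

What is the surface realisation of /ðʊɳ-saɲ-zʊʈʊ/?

The rule targets /ɳ/ (voiced retroflex nasal), which sits before the trigger /s/ (alveolar).
A voiced alveolar nasal is [n], so the surface segment is [n].
The same rule applies at the second boundary: /ɲ/ → [n] next to /z/.

[ðʊnsanzʊʈʊ]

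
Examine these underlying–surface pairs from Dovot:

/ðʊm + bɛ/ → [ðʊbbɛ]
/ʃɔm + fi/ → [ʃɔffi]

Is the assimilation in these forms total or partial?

total assimilation

The segment that alternates is /m/, which surfaces as [f] when adjacent to /f/.
The output [f] is identical to the trigger /f/ — every feature (place, manner, voicing) has been copied — so this is total assimilation.
The other form behaves the same way: /m/ → [b] before /b/ — in each case the output is a copy of the following consonant.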